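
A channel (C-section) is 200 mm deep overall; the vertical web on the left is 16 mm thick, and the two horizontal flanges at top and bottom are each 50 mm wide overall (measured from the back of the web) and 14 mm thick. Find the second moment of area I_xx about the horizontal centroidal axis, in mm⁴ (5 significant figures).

Treat the section as a set of non-overlapping primitives; coordinates are from the bounding-box lower-left.
Web: 16 × 200, A = 3 200 mm², y = 100 mm, Ī = 10 666 667 mm⁴.
Top flange (beyond web): 34 × 14, A = 476 mm², y = 193 mm, Ī = 7774.667 mm⁴.
Bottom flange (beyond web): 34 × 14, A = 476 mm², y = 7 mm, Ī = 7774.667 mm⁴.
By symmetry the centroid is at mid-height, ȳ = 100 mm.
Transfer each piece to the horizontal centroidal axis using Ī + A·d² with d = y − 100:
  web: d = 0 mm → contributes +10 666 667 mm⁴
  top flange (beyond web): d = 93 mm → contributes +4 124 699 mm⁴
  bottom flange (beyond web): d = -93 mm → contributes +4 124 699 mm⁴
Total I = 18 916 064 mm⁴.

I_xx ≈ 1.8916 × 10⁷ mm⁴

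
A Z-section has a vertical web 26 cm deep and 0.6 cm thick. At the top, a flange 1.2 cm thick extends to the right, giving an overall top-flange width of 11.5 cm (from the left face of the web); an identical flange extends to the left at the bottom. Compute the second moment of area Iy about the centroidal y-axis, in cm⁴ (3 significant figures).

Split into non-overlapping primitives; take the origin at the lower-left of the bounding box.
Web: 0.6 × 26, A = 15.6 cm², x = 11.2 cm, Ī = 0.468 cm⁴.
Top flange (beyond web): 10.9 × 1.2, A = 13.08 cm², x = 16.95 cm, Ī = 129.5 cm⁴.
Bottom flange (beyond web): 10.9 × 1.2, A = 13.08 cm², x = 5.45 cm, Ī = 129.5 cm⁴.
Centroid: x̄ = ΣA·x / ΣA = 11.2 cm.
Transfer each piece to the centroidal y-axis using Ī + A·d² with d = x − 11.2:
  web: d = 0 cm → contributes +0.468 cm⁴
  top flange (beyond web): d = 5.75 cm → contributes +561.96 cm⁴
  bottom flange (beyond web): d = -5.75 cm → contributes +561.96 cm⁴
Total I = 1124.4 cm⁴.

Iy ≈ 1120 cm⁴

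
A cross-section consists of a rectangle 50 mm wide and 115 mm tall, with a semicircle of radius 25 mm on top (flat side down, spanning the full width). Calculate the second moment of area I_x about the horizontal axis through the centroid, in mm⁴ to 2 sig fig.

I_x ≈ 1.0 × 10⁷ mm⁴

Decompose the section into non-overlapping parts with the origin at the bottom-left of its bounding rectangle.
Rectangular body: 50 × 115, A = 5 750 mm², y = 57.5 mm, Ī = 6 336 979 mm⁴.
Semicircular cap: semicircle r = 25, A = 981.7 mm², y = 125.6 mm, Ī = 42 874 mm⁴.
Centroid: ȳ = ΣA·y / ΣA = 67.43 mm.
Transfer each piece to the horizontal axis through the centroid using Ī + A·d² with d = y − 67.43:
  rectangular body: d = -9.933 mm → contributes +6 904 312 mm⁴
  semicircular cap: d = 58.18 mm → contributes +3 365 687 mm⁴
Total I = 10 269 999 mm⁴.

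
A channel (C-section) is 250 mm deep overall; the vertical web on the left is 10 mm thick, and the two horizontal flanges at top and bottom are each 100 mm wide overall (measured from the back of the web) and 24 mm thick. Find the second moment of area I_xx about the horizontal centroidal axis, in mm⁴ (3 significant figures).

Decompose the section into non-overlapping parts with the origin at the bottom-left of its bounding rectangle.
Web: 10 × 250, A = 2 500 mm², y = 125 mm, Ī = 13 020 833 mm⁴.
Top flange (beyond web): 90 × 24, A = 2 160 mm², y = 238 mm, Ī = 103 680 mm⁴.
Bottom flange (beyond web): 90 × 24, A = 2 160 mm², y = 12 mm, Ī = 103 680 mm⁴.
By symmetry the centroid is at mid-height, ȳ = 125 mm.
Transfer each piece to the horizontal centroidal axis using Ī + A·d² with d = y − 125:
  web: d = 0 mm → contributes +13 020 833 mm⁴
  top flange (beyond web): d = 113 mm → contributes +27 684 720 mm⁴
  bottom flange (beyond web): d = -113 mm → contributes +27 684 720 mm⁴
Total I = 68 390 273 mm⁴.

I_xx ≈ 6.84 × 10⁷ mm⁴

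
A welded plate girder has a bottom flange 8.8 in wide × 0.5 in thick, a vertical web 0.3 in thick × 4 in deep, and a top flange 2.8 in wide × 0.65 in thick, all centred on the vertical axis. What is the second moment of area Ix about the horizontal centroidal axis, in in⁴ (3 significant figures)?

Break the section into simple shapes (no overlaps), measuring from the bottom-left corner of the bounding box.
Bottom plate: 8.8 × 0.5, A = 4.4 in², y = 0.25 in, Ī = 0.091667 in⁴.
Web plate: 0.3 × 4, A = 1.2 in², y = 2.5 in, Ī = 1.6 in⁴.
Top plate: 2.8 × 0.65, A = 1.82 in², y = 4.825 in, Ī = 0.064079 in⁴.
Centroid: ȳ = ΣA·y / ΣA = 1.7361 in.
Transfer each piece to the horizontal centroidal axis using Ī + A·d² with d = y − 1.7361:
  bottom plate: d = -1.4861 in → contributes +9.8084 in⁴
  web plate: d = 0.76395 in → contributes +2.3003 in⁴
  top plate: d = 3.0889 in → contributes +17.43 in⁴
Total I = 29.539 in⁴.

Ix ≈ 29.5 in⁴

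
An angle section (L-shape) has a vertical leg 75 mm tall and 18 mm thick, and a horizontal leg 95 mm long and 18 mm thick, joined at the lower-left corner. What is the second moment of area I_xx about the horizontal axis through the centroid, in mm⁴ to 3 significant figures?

I_xx ≈ 1.23 × 10⁶ mm⁴

Decompose the section into non-overlapping parts with the origin at the bottom-left of its bounding rectangle.
Vertical leg: 18 × 75, A = 1 350 mm², y = 37.5 mm, Ī = 632 813 mm⁴.
Horizontal leg (remainder): 77 × 18, A = 1 386 mm², y = 9 mm, Ī = 37 422 mm⁴.
Centroid: ȳ = ΣA·y / ΣA = 23.063 mm.
Transfer each piece to the horizontal axis through the centroid using Ī + A·d² with d = y − 23.063:
  vertical leg: d = 14.438 mm → contributes +914 208 mm⁴
  horizontal leg (remainder): d = -14.063 mm → contributes +311 509 mm⁴
Total I = 1 225 717 mm⁴.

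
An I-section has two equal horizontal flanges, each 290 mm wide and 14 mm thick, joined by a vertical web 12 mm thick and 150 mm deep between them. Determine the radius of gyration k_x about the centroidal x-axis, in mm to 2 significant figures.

k_x ≈ 77 mm

Break the section into simple shapes (no overlaps), measuring from the bottom-left corner of the bounding box.
Bottom flange: 290 × 14, A = 4 060 mm², y = 7 mm, Ī = 66 313 mm⁴.
Web: 12 × 150, A = 1 800 mm², y = 89 mm, Ī = 3 375 000 mm⁴.
Top flange: 290 × 14, A = 4 060 mm², y = 171 mm, Ī = 66 313 mm⁴.
By symmetry the centroid is at mid-height, ȳ = 89 mm.
Transfer each piece to the centroidal x-axis using Ī + A·d² with d = y − 89:
  bottom flange: d = -82 mm → contributes +27 365 753 mm⁴
  web: d = 0 mm → contributes +3 375 000 mm⁴
  top flange: d = 82 mm → contributes +27 365 753 mm⁴
Total I = 58 106 507 mm⁴.
Radius of gyration: k = √(I/A) = √(58 106 507 / 9 920) = 76.53 mm.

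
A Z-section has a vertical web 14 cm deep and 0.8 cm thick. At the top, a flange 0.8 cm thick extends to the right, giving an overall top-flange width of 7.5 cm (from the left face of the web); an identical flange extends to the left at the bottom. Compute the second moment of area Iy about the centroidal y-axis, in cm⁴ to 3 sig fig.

Decompose the section into non-overlapping parts with the origin at the bottom-left of its bounding rectangle.
Web: 0.8 × 14, A = 11.2 cm², x = 7.1 cm, Ī = 0.59733 cm⁴.
Top flange (beyond web): 6.7 × 0.8, A = 5.36 cm², x = 10.85 cm, Ī = 20.051 cm⁴.
Bottom flange (beyond web): 6.7 × 0.8, A = 5.36 cm², x = 3.35 cm, Ī = 20.051 cm⁴.
Centroid: x̄ = ΣA·x / ΣA = 7.1 cm.
Transfer each piece to the centroidal y-axis using Ī + A·d² with d = x − 7.1:
  web: d = 0 cm → contributes +0.59733 cm⁴
  top flange (beyond web): d = 3.75 cm → contributes +95.426 cm⁴
  bottom flange (beyond web): d = -3.75 cm → contributes +95.426 cm⁴
Total I = 191.45 cm⁴.

Iy ≈ 191 cm⁴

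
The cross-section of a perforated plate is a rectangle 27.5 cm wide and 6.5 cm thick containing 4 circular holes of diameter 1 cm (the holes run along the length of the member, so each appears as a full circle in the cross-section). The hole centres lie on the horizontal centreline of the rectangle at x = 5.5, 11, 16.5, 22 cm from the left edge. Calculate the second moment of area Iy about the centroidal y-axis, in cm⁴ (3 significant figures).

Iy ≈ 1.11 × 10⁴ cm⁴

Treat the section as a set of non-overlapping primitives; coordinates are from the bounding-box lower-left.
Plate: 27.5 × 6.5, A = 178.75 cm², x = 13.75 cm, Ī = 11 265 cm⁴.
Hole 1 (subtracted): ⌀1, A = 0.7854 cm², x = 5.5 cm, Ī = 0.049087 cm⁴.
Hole 2 (subtracted): ⌀1, A = 0.7854 cm², x = 11 cm, Ī = 0.049087 cm⁴.
Hole 3 (subtracted): ⌀1, A = 0.7854 cm², x = 16.5 cm, Ī = 0.049087 cm⁴.
Hole 4 (subtracted): ⌀1, A = 0.7854 cm², x = 22 cm, Ī = 0.049087 cm⁴.
By symmetry the centroid is at mid-width, x̄ = 13.75 cm.
Transfer each piece to the centroidal y-axis using Ī + A·d² with d = x − 13.75:
  plate: d = 0 cm → contributes +11 265 cm⁴
  hole 1: d = -8.25 cm → contributes −53.505 cm⁴
  hole 2: d = -2.75 cm → contributes −5.9887 cm⁴
  hole 3: d = 2.75 cm → contributes −5.9887 cm⁴
  hole 4: d = 8.25 cm → contributes −53.505 cm⁴
Total I = 11 146 cm⁴.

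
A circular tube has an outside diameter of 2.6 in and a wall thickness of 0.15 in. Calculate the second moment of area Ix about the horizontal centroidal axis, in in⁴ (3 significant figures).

Ix ≈ 0.870 in⁴

Break the section into simple shapes (no overlaps), measuring from the bottom-left corner of the bounding box.
Outer circle: ⌀2.6, A = 5.3093 in², y = 1.3 in, Ī = 2.2432 in⁴.
Bore (subtracted): ⌀2.3, A = 4.1548 in², y = 1.3 in, Ī = 1.3737 in⁴.
By symmetry the centroid is at mid-height, ȳ = 1.3 in.
All pieces are centred on the horizontal centroidal axis, so I = ΣĪ (holes subtracted) = 0.86951 in⁴.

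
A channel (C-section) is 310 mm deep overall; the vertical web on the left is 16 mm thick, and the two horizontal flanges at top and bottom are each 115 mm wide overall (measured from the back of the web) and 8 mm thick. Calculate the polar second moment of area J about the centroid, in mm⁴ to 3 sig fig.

Decompose the section into non-overlapping parts with the origin at the bottom-left of its bounding rectangle.
Web: 16 × 310, A = 4 960 mm², y = 155 mm, Ī = 39 721 333 mm⁴.
Top flange (beyond web): 99 × 8, A = 792 mm², y = 306 mm, Ī = 4 224 mm⁴.
Bottom flange (beyond web): 99 × 8, A = 792 mm², y = 4 mm, Ī = 4 224 mm⁴.
By symmetry the centroid is at mid-height, ȳ = 155 mm.
Transfer each piece to the centroidal x-axis using Ī + A·d² with d = y − 155:
  web: d = 0 mm → contributes +39 721 333 mm⁴
  top flange (beyond web): d = 151 mm → contributes +18 062 616 mm⁴
  bottom flange (beyond web): d = -151 mm → contributes +18 062 616 mm⁴
Total I = 75 846 565 mm⁴.
For the y-axis: x̄ = 21.918 mm.
Repeating about the centroidal y-axis gives I_y = 5 368 985 mm⁴.
Polar second moment: J = I_x + I_y = 81 215 551 mm⁴.

J ≈ 8.12 × 10⁷ mm⁴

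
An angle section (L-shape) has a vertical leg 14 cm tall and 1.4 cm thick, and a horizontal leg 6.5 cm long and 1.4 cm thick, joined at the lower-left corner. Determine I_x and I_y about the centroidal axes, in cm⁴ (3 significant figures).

I_x ≈ 529 cm⁴, I_y ≈ 74.0 cm⁴

Split into non-overlapping primitives; take the origin at the lower-left of the bounding box.
Vertical leg: 1.4 × 14, A = 19.6 cm², y = 7 cm, Ī = 320.13 cm⁴.
Horizontal leg (remainder): 5.1 × 1.4, A = 7.14 cm², y = 0.7 cm, Ī = 1.1662 cm⁴.
Centroid: ȳ = ΣA·y / ΣA = 5.3178 cm.
Transfer each piece to the centroidal x-axis using Ī + A·d² with d = y − 5.3178:
  vertical leg: d = 1.6822 cm → contributes +375.6 cm⁴
  horizontal leg (remainder): d = -4.6178 cm → contributes +153.42 cm⁴
Total I = 529.02 cm⁴.
For the y-axis: x̄ = 1.5678 cm.
Repeating about the centroidal y-axis gives I_y = 73.956 cm⁴.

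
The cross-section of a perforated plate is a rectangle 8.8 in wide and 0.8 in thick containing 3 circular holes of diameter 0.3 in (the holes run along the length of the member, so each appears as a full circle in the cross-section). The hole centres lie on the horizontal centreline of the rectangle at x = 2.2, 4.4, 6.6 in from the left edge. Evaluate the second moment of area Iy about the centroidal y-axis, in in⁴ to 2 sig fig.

Iy ≈ 45 in⁴

Break the section into simple shapes (no overlaps), measuring from the bottom-left corner of the bounding box.
Plate: 8.8 × 0.8, A = 7.04 in², x = 4.4 in, Ī = 45.43 in⁴.
Hole 1 (subtracted): ⌀0.3, A = 0.07069 in², x = 2.2 in, Ī = 0.0003976 in⁴.
Hole 2 (subtracted): ⌀0.3, A = 0.07069 in², x = 4.4 in, Ī = 0.0003976 in⁴.
Hole 3 (subtracted): ⌀0.3, A = 0.07069 in², x = 6.6 in, Ī = 0.0003976 in⁴.
By symmetry the centroid is at mid-width, x̄ = 4.4 in.
Transfer each piece to the centroidal y-axis using Ī + A·d² with d = x − 4.4:
  plate: d = 0 in → contributes +45.43 in⁴
  hole 1: d = -2.2 in → contributes −0.3425 in⁴
  hole 2: d = 0 in → contributes −0.0003976 in⁴
  hole 3: d = 2.2 in → contributes −0.3425 in⁴
Total I = 44.75 in⁴.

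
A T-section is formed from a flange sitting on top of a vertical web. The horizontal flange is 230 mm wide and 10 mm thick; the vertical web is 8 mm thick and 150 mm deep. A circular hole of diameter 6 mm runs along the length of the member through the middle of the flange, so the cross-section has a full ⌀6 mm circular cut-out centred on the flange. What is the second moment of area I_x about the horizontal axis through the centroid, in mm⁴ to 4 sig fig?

I_x ≈ 7.295 × 10⁶ mm⁴

Decompose the section into non-overlapping parts with the origin at the bottom-left of its bounding rectangle.
Flange: 230 × 10, A = 2 300 mm², y = 155 mm, Ī = 19166.7 mm⁴.
Web: 8 × 150, A = 1 200 mm², y = 75 mm, Ī = 2 250 000 mm⁴.
Hole (subtracted): ⌀6, A = 28.2743 mm², y = 155 mm, Ī = 63.6173 mm⁴.
Centroid: ȳ = ΣA·y / ΣA = 127.348 mm.
Transfer each piece to the horizontal axis through the centroid using Ī + A·d² with d = y − 127.348:
  flange: d = 27.652 mm → contributes +1 777 817 mm⁴
  web: d = -52.348 mm → contributes +5 538 381 mm⁴
  hole: d = 27.652 mm → contributes −21 683 mm⁴
Total I = 7 294 515 mm⁴.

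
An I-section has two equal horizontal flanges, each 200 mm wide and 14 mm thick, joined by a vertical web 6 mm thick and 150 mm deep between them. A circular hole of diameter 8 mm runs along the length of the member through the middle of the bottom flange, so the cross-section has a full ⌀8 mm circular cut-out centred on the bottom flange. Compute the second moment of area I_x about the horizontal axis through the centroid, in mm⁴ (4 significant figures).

Break the section into simple shapes (no overlaps), measuring from the bottom-left corner of the bounding box.
Bottom flange: 200 × 14, A = 2 800 mm², y = 7 mm, Ī = 45733.3 mm⁴.
Web: 6 × 150, A = 900 mm², y = 89 mm, Ī = 1 687 500 mm⁴.
Top flange: 200 × 14, A = 2 800 mm², y = 171 mm, Ī = 45733.3 mm⁴.
Hole (subtracted): ⌀8, A = 50.2655 mm², y = 7 mm, Ī = 201.062 mm⁴.
Centroid: ȳ = ΣA·y / ΣA = 89.6391 mm.
Transfer each piece to the horizontal axis through the centroid using Ī + A·d² with d = y − 89.6391:
  bottom flange: d = -82.6391 mm → contributes +19 167 533 mm⁴
  web: d = -0.63906 mm → contributes +1 687 868 mm⁴
  top flange: d = 81.3609 mm → contributes +18 580 620 mm⁴
  hole: d = -82.6391 mm → contributes −343 475 mm⁴
Total I = 39 092 546 mm⁴.

I_x ≈ 3.909 × 10⁷ mm⁴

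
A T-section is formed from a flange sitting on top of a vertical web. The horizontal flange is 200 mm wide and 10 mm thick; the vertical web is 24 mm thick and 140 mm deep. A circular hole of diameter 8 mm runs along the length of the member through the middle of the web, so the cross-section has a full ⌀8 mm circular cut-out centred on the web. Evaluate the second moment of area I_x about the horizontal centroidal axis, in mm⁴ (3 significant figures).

Break the section into simple shapes (no overlaps), measuring from the bottom-left corner of the bounding box.
Flange: 200 × 10, A = 2 000 mm², y = 145 mm, Ī = 16 667 mm⁴.
Web: 24 × 140, A = 3 360 mm², y = 70 mm, Ī = 5 488 000 mm⁴.
Hole (subtracted): ⌀8, A = 50.265 mm², y = 70 mm, Ī = 201.06 mm⁴.
Centroid: ȳ = ΣA·y / ΣA = 98.25 mm.
Transfer each piece to the horizontal centroidal axis using Ī + A·d² with d = y − 98.25:
  flange: d = 46.75 mm → contributes +4 387 792 mm⁴
  web: d = -28.25 mm → contributes +8 169 490 mm⁴
  hole: d = -28.25 mm → contributes −40 316 mm⁴
Total I = 12 516 966 mm⁴.

I_x ≈ 1.25 × 10⁷ mm⁴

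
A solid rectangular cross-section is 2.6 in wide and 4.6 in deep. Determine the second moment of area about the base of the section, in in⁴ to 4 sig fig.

I_base ≈ 84.36 in⁴

The section: 2.6 × 4.6, A = 11.96 in², y = 2.3 in, Ī = 21.0895 in⁴.
Transfer it to the bottom edge using Ī + A·d² with d = y − 0:
  the section: d = 2.3 in → contributes +84.3579 in⁴
Total I = 84.3579 in⁴.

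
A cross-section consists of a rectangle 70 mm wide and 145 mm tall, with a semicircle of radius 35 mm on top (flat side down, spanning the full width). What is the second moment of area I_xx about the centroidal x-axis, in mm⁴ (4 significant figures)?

I_xx ≈ 3.029 × 10⁷ mm⁴

Break the section into simple shapes (no overlaps), measuring from the bottom-left corner of the bounding box.
Rectangular body: 70 × 145, A = 10 150 mm², y = 72.5 mm, Ī = 17 783 646 mm⁴.
Semicircular cap: semicircle r = 35, A = 1924.23 mm², y = 159.854 mm, Ī = 164 704 mm⁴.
Centroid: ȳ = ΣA·y / ΣA = 86.4214 mm.
Transfer each piece to the centroidal x-axis using Ī + A·d² with d = y − 86.4214:
  rectangular body: d = -13.9214 mm → contributes +19 750 760 mm⁴
  semicircular cap: d = 73.4331 mm → contributes +10 540 936 mm⁴
Total I = 30 291 696 mm⁴.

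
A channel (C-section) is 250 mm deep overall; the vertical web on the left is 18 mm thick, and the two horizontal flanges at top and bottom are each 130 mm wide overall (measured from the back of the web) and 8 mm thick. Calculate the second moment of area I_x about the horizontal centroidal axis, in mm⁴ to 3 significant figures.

Treat the section as a set of non-overlapping primitives; coordinates are from the bounding-box lower-left.
Web: 18 × 250, A = 4 500 mm², y = 125 mm, Ī = 23 437 500 mm⁴.
Top flange (beyond web): 112 × 8, A = 896 mm², y = 246 mm, Ī = 4778.7 mm⁴.
Bottom flange (beyond web): 112 × 8, A = 896 mm², y = 4 mm, Ī = 4778.7 mm⁴.
By symmetry the centroid is at mid-height, ȳ = 125 mm.
Transfer each piece to the horizontal centroidal axis using Ī + A·d² with d = y − 125:
  web: d = 0 mm → contributes +23 437 500 mm⁴
  top flange (beyond web): d = 121 mm → contributes +13 123 115 mm⁴
  bottom flange (beyond web): d = -121 mm → contributes +13 123 115 mm⁴
Total I = 49 683 729 mm⁴.

I_x ≈ 4.97 × 10⁷ mm⁴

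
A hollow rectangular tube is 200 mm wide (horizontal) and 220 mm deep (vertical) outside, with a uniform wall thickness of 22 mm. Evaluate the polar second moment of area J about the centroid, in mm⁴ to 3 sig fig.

Decompose the section into non-overlapping parts with the origin at the bottom-left of its bounding rectangle.
Outer rectangle: 200 × 220, A = 44 000 mm², y = 110 mm, Ī = 177 466 667 mm⁴.
Inner void (subtracted): 156 × 176, A = 27 456 mm², y = 110 mm, Ī = 70 873 088 mm⁴.
By symmetry the centroid is at mid-height, ȳ = 110 mm.
All pieces are centred on the centroidal x-axis, so I = ΣĪ (holes subtracted) = 106 593 579 mm⁴.
Repeating about the centroidal y-axis gives I_y = 90 985 899 mm⁴.
Polar second moment: J = I_x + I_y = 197 579 477 mm⁴.

J ≈ 1.98 × 10⁸ mm⁴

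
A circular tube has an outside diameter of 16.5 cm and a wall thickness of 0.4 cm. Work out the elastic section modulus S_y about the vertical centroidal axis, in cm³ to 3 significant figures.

Decompose the section into non-overlapping parts with the origin at the bottom-left of its bounding rectangle.
Outer circle: ⌀16.5, A = 213.82 cm², x = 8.25 cm, Ī = 3638.4 cm⁴.
Bore (subtracted): ⌀15.7, A = 193.59 cm², x = 8.25 cm, Ī = 2982.4 cm⁴.
By symmetry the centroid is at mid-width, x̄ = 8.25 cm.
All pieces are centred on the vertical centroidal axis, so I = ΣĪ (holes subtracted) = 655.94 cm⁴.
Extreme fibre distance c = 8.25 cm; S = I/c = 79.508 cm³.

S_y ≈ 79.5 cm³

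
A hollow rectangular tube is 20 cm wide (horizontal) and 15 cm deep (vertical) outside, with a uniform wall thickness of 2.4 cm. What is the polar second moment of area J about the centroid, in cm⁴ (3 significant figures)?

J ≈ 1.13 × 10⁴ cm⁴

Decompose the section into non-overlapping parts with the origin at the bottom-left of its bounding rectangle.
Outer rectangle: 20 × 15, A = 300 cm², y = 7.5 cm, Ī = 5 625 cm⁴.
Inner void (subtracted): 15.2 × 10.2, A = 155.04 cm², y = 7.5 cm, Ī = 1344.2 cm⁴.
By symmetry the centroid is at mid-height, ȳ = 7.5 cm.
All pieces are centred on the centroidal x-axis, so I = ΣĪ (holes subtracted) = 4280.8 cm⁴.
Repeating about the centroidal y-axis gives I_y = 7 015 cm⁴.
Polar second moment: J = I_x + I_y = 11 296 cm⁴.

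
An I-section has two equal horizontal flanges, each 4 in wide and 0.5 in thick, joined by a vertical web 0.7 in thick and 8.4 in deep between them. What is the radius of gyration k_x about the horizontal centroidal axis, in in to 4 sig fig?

Break the section into simple shapes (no overlaps), measuring from the bottom-left corner of the bounding box.
Bottom flange: 4 × 0.5, A = 2 in², y = 0.25 in, Ī = 0.0416667 in⁴.
Web: 0.7 × 8.4, A = 5.88 in², y = 4.7 in, Ī = 34.5744 in⁴.
Top flange: 4 × 0.5, A = 2 in², y = 9.15 in, Ī = 0.0416667 in⁴.
By symmetry the centroid is at mid-height, ȳ = 4.7 in.
Transfer each piece to the horizontal centroidal axis using Ī + A·d² with d = y − 4.7:
  bottom flange: d = -4.45 in → contributes +39.6467 in⁴
  web: d = 0 in → contributes +34.5744 in⁴
  top flange: d = 4.45 in → contributes +39.6467 in⁴
Total I = 113.868 in⁴.
Radius of gyration: k = √(I/A) = √(113.868 / 9.88) = 3.39486 in.

k_x ≈ 3.395 in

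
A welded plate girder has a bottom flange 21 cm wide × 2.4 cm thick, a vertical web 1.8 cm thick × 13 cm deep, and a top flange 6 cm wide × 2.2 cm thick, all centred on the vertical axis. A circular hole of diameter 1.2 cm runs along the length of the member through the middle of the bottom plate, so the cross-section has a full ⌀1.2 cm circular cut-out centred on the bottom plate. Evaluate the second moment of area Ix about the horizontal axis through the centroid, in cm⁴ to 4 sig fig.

Ix ≈ 3136 cm⁴

Decompose the section into non-overlapping parts with the origin at the bottom-left of its bounding rectangle.
Bottom plate: 21 × 2.4, A = 50.4 cm², y = 1.2 cm, Ī = 24.192 cm⁴.
Web plate: 1.8 × 13, A = 23.4 cm², y = 8.9 cm, Ī = 329.55 cm⁴.
Top plate: 6 × 2.2, A = 13.2 cm², y = 16.5 cm, Ī = 5.324 cm⁴.
Hole (subtracted): ⌀1.2, A = 1.13097 cm², y = 1.2 cm, Ī = 0.101788 cm⁴.
Centroid: ȳ = ΣA·y / ΣA = 5.65027 cm.
Transfer each piece to the horizontal axis through the centroid using Ī + A·d² with d = y − 5.65027:
  bottom plate: d = -4.45027 cm → contributes +1022.36 cm⁴
  web plate: d = 3.24973 cm → contributes +576.672 cm⁴
  top plate: d = 10.8497 cm → contributes +1559.18 cm⁴
  hole: d = -4.45027 cm → contributes −22.5006 cm⁴
Total I = 3135.71 cm⁴.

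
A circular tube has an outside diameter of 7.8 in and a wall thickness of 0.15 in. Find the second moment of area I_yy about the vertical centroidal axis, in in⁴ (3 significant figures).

Decompose the section into non-overlapping parts with the origin at the bottom-left of its bounding rectangle.
Outer circle: ⌀7.8, A = 47.784 in², x = 3.9 in, Ī = 181.7 in⁴.
Bore (subtracted): ⌀7.5, A = 44.179 in², x = 3.9 in, Ī = 155.32 in⁴.
By symmetry the centroid is at mid-width, x̄ = 3.9 in.
All pieces are centred on the vertical centroidal axis, so I = ΣĪ (holes subtracted) = 26.382 in⁴.

I_yy ≈ 26.4 in⁴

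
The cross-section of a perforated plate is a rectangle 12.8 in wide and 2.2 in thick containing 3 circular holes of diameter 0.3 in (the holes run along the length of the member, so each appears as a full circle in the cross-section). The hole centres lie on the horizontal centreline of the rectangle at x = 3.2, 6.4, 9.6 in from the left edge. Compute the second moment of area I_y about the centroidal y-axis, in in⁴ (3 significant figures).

I_y ≈ 383 in⁴

Decompose the section into non-overlapping parts with the origin at the bottom-left of its bounding rectangle.
Plate: 12.8 × 2.2, A = 28.16 in², x = 6.4 in, Ī = 384.48 in⁴.
Hole 1 (subtracted): ⌀0.3, A = 0.070686 in², x = 3.2 in, Ī = 0.00039761 in⁴.
Hole 2 (subtracted): ⌀0.3, A = 0.070686 in², x = 6.4 in, Ī = 0.00039761 in⁴.
Hole 3 (subtracted): ⌀0.3, A = 0.070686 in², x = 9.6 in, Ī = 0.00039761 in⁴.
By symmetry the centroid is at mid-width, x̄ = 6.4 in.
Transfer each piece to the centroidal y-axis using Ī + A·d² with d = x − 6.4:
  plate: d = 0 in → contributes +384.48 in⁴
  hole 1: d = -3.2 in → contributes −0.72422 in⁴
  hole 2: d = 0 in → contributes −0.00039761 in⁴
  hole 3: d = 3.2 in → contributes −0.72422 in⁴
Total I = 383.03 in⁴.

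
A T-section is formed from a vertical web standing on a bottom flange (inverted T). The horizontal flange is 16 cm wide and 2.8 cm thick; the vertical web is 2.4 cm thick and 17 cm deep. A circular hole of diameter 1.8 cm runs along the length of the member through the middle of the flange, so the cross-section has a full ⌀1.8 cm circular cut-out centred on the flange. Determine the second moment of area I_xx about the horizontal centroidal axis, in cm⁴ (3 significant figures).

I_xx ≈ 3050 cm⁴

Split into non-overlapping primitives; take the origin at the lower-left of the bounding box.
Flange: 16 × 2.8, A = 44.8 cm², y = 1.4 cm, Ī = 29.269 cm⁴.
Web: 2.4 × 17, A = 40.8 cm², y = 11.3 cm, Ī = 982.6 cm⁴.
Hole (subtracted): ⌀1.8, A = 2.5447 cm², y = 1.4 cm, Ī = 0.5153 cm⁴.
Centroid: ȳ = ΣA·y / ΣA = 6.2633 cm.
Transfer each piece to the horizontal centroidal axis using Ī + A·d² with d = y − 6.2633:
  flange: d = -4.8633 cm → contributes +1088.8 cm⁴
  web: d = 5.0367 cm → contributes +2017.6 cm⁴
  hole: d = -4.8633 cm → contributes −60.701 cm⁴
Total I = 3045.8 cm⁴.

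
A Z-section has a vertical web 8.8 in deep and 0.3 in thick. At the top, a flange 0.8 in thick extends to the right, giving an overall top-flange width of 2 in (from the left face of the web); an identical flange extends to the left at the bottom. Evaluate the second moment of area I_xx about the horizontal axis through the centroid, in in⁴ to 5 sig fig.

I_xx ≈ 60.702 in⁴

Break the section into simple shapes (no overlaps), measuring from the bottom-left corner of the bounding box.
Web: 0.3 × 8.8, A = 2.64 in², y = 4.4 in, Ī = 17.0368 in⁴.
Top flange (beyond web): 1.7 × 0.8, A = 1.36 in², y = 8.4 in, Ī = 0.07253333 in⁴.
Bottom flange (beyond web): 1.7 × 0.8, A = 1.36 in², y = 0.4 in, Ī = 0.07253333 in⁴.
Centroid: ȳ = ΣA·y / ΣA = 4.4 in.
Transfer each piece to the horizontal axis through the centroid using Ī + A·d² with d = y − 4.4:
  web: d = 0 in → contributes +17.0368 in⁴
  top flange (beyond web): d = 4 in → contributes +21.83253 in⁴
  bottom flange (beyond web): d = -4 in → contributes +21.83253 in⁴
Total I = 60.70187 in⁴.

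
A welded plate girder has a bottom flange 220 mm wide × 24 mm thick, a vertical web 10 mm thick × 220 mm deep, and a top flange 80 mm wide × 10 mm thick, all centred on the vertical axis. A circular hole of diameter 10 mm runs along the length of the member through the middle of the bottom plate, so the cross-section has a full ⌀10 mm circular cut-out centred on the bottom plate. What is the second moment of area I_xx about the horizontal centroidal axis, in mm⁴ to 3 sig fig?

Split into non-overlapping primitives; take the origin at the lower-left of the bounding box.
Bottom plate: 220 × 24, A = 5 280 mm², y = 12 mm, Ī = 253 440 mm⁴.
Web plate: 10 × 220, A = 2 200 mm², y = 134 mm, Ī = 8 873 333 mm⁴.
Top plate: 80 × 10, A = 800 mm², y = 249 mm, Ī = 6666.7 mm⁴.
Hole (subtracted): ⌀10, A = 78.54 mm², y = 12 mm, Ī = 490.87 mm⁴.
Centroid: ȳ = ΣA·y / ΣA = 67.844 mm.
Transfer each piece to the horizontal centroidal axis using Ī + A·d² with d = y − 67.844:
  bottom plate: d = -55.844 mm → contributes +16 719 228 mm⁴
  web plate: d = 66.156 mm → contributes +18 501 972 mm⁴
  top plate: d = 181.16 mm → contributes +26 260 747 mm⁴
  hole: d = -55.844 mm → contributes −245 419 mm⁴
Total I = 61 236 528 mm⁴.

I_xx ≈ 6.12 × 10⁷ mm⁴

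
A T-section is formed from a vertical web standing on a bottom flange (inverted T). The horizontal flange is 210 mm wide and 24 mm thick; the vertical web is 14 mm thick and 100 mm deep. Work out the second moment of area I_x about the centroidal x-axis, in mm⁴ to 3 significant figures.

I_x ≈ 5.62 × 10⁶ mm⁴

Break the section into simple shapes (no overlaps), measuring from the bottom-left corner of the bounding box.
Flange: 210 × 24, A = 5 040 mm², y = 12 mm, Ī = 241 920 mm⁴.
Web: 14 × 100, A = 1 400 mm², y = 74 mm, Ī = 1 166 667 mm⁴.
Centroid: ȳ = ΣA·y / ΣA = 25.478 mm.
Transfer each piece to the centroidal x-axis using Ī + A·d² with d = y − 25.478:
  flange: d = -13.478 mm → contributes +1 157 504 mm⁴
  web: d = 48.522 mm → contributes +4 462 770 mm⁴
Total I = 5 620 274 mm⁴.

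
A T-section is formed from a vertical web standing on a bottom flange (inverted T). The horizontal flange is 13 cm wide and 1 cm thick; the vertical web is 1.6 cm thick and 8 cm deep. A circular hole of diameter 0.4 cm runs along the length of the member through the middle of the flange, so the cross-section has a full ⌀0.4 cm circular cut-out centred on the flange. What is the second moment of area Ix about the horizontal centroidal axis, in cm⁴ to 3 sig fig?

Ix ≈ 199 cm⁴

Treat the section as a set of non-overlapping primitives; coordinates are from the bounding-box lower-left.
Flange: 13 × 1, A = 13 cm², y = 0.5 cm, Ī = 1.0833 cm⁴.
Web: 1.6 × 8, A = 12.8 cm², y = 5 cm, Ī = 68.267 cm⁴.
Hole (subtracted): ⌀0.4, A = 0.12566 cm², y = 0.5 cm, Ī = 0.0012566 cm⁴.
Centroid: ȳ = ΣA·y / ΣA = 2.7435 cm.
Transfer each piece to the horizontal centroidal axis using Ī + A·d² with d = y − 2.7435:
  flange: d = -2.2435 cm → contributes +66.515 cm⁴
  web: d = 2.2565 cm → contributes +133.44 cm⁴
  hole: d = -2.2435 cm → contributes −0.63375 cm⁴
Total I = 199.32 cm⁴.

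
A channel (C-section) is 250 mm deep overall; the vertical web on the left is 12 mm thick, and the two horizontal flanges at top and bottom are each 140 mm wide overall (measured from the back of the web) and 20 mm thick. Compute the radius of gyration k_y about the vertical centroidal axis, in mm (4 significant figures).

Split into non-overlapping primitives; take the origin at the lower-left of the bounding box.
Web: 12 × 250, A = 3 000 mm², x = 6 mm, Ī = 36 000 mm⁴.
Top flange (beyond web): 128 × 20, A = 2 560 mm², x = 76 mm, Ī = 3 495 253 mm⁴.
Bottom flange (beyond web): 128 × 20, A = 2 560 mm², x = 76 mm, Ī = 3 495 253 mm⁴.
Centroid: x̄ = ΣA·x / ΣA = 50.1379 mm.
Transfer each piece to the vertical centroidal axis using Ī + A·d² with d = x − 50.1379:
  web: d = -44.1379 mm → contributes +5 880 471 mm⁴
  top flange (beyond web): d = 25.8621 mm → contributes +5 207 501 mm⁴
  bottom flange (beyond web): d = 25.8621 mm → contributes +5 207 501 mm⁴
Total I = 16 295 472 mm⁴.
Radius of gyration: k = √(I/A) = √(16 295 472 / 8 120) = 44.7977 mm.

k_y ≈ 44.80 mm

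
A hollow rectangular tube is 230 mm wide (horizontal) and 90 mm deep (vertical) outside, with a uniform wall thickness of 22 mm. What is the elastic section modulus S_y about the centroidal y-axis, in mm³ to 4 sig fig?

S_y ≈ 5.790 × 10⁵ mm³

Decompose the section into non-overlapping parts with the origin at the bottom-left of its bounding rectangle.
Outer rectangle: 230 × 90, A = 20 700 mm², x = 115 mm, Ī = 91 252 500 mm⁴.
Inner void (subtracted): 186 × 46, A = 8 556 mm², x = 115 mm, Ī = 24 666 948 mm⁴.
By symmetry the centroid is at mid-width, x̄ = 115 mm.
All pieces are centred on the centroidal y-axis, so I = ΣĪ (holes subtracted) = 66 585 552 mm⁴.
Extreme fibre distance c = 115 mm; S = I/c = 579 005 mm³.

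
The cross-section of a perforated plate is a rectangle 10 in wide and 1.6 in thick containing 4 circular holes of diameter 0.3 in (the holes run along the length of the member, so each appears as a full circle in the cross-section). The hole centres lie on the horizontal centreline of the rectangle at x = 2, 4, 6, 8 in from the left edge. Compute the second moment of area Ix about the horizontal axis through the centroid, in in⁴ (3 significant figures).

Ix ≈ 3.41 in⁴

Break the section into simple shapes (no overlaps), measuring from the bottom-left corner of the bounding box.
Plate: 10 × 1.6, A = 16 in², y = 0.8 in, Ī = 3.4133 in⁴.
Hole 1 (subtracted): ⌀0.3, A = 0.070686 in², y = 0.8 in, Ī = 0.00039761 in⁴.
Hole 2 (subtracted): ⌀0.3, A = 0.070686 in², y = 0.8 in, Ī = 0.00039761 in⁴.
Hole 3 (subtracted): ⌀0.3, A = 0.070686 in², y = 0.8 in, Ī = 0.00039761 in⁴.
Hole 4 (subtracted): ⌀0.3, A = 0.070686 in², y = 0.8 in, Ī = 0.00039761 in⁴.
By symmetry the centroid is at mid-height, ȳ = 0.8 in.
All pieces are centred on the horizontal axis through the centroid, so I = ΣĪ (holes subtracted) = 3.4117 in⁴.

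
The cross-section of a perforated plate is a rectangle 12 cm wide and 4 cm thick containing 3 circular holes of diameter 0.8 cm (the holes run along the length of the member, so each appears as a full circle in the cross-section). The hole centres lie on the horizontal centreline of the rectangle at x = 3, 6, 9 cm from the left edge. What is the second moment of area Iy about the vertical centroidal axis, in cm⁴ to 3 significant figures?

Iy ≈ 567 cm⁴

Break the section into simple shapes (no overlaps), measuring from the bottom-left corner of the bounding box.
Plate: 12 × 4, A = 48 cm², x = 6 cm, Ī = 576 cm⁴.
Hole 1 (subtracted): ⌀0.8, A = 0.50265 cm², x = 3 cm, Ī = 0.020106 cm⁴.
Hole 2 (subtracted): ⌀0.8, A = 0.50265 cm², x = 6 cm, Ī = 0.020106 cm⁴.
Hole 3 (subtracted): ⌀0.8, A = 0.50265 cm², x = 9 cm, Ī = 0.020106 cm⁴.
By symmetry the centroid is at mid-width, x̄ = 6 cm.
Transfer each piece to the vertical centroidal axis using Ī + A·d² with d = x − 6:
  plate: d = 0 cm → contributes +576 cm⁴
  hole 1: d = -3 cm → contributes −4.544 cm⁴
  hole 2: d = 0 cm → contributes −0.020106 cm⁴
  hole 3: d = 3 cm → contributes −4.544 cm⁴
Total I = 566.89 cm⁴.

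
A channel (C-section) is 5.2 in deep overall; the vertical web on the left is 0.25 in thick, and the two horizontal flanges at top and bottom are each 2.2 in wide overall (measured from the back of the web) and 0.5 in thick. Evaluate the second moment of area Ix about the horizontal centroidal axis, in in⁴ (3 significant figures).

Ix ≈ 13.7 in⁴

Treat the section as a set of non-overlapping primitives; coordinates are from the bounding-box lower-left.
Web: 0.25 × 5.2, A = 1.3 in², y = 2.6 in, Ī = 2.9293 in⁴.
Top flange (beyond web): 1.95 × 0.5, A = 0.975 in², y = 4.95 in, Ī = 0.020313 in⁴.
Bottom flange (beyond web): 1.95 × 0.5, A = 0.975 in², y = 0.25 in, Ī = 0.020313 in⁴.
By symmetry the centroid is at mid-height, ȳ = 2.6 in.
Transfer each piece to the horizontal centroidal axis using Ī + A·d² with d = y − 2.6:
  web: d = 0 in → contributes +2.9293 in⁴
  top flange (beyond web): d = 2.35 in → contributes +5.4048 in⁴
  bottom flange (beyond web): d = -2.35 in → contributes +5.4048 in⁴
Total I = 13.739 in⁴.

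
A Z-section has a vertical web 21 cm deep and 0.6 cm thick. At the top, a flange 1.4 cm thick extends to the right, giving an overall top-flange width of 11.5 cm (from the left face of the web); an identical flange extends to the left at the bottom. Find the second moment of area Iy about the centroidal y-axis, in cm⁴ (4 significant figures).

Iy ≈ 1312 cm⁴

Break the section into simple shapes (no overlaps), measuring from the bottom-left corner of the bounding box.
Web: 0.6 × 21, A = 12.6 cm², x = 11.2 cm, Ī = 0.378 cm⁴.
Top flange (beyond web): 10.9 × 1.4, A = 15.26 cm², x = 16.95 cm, Ī = 151.087 cm⁴.
Bottom flange (beyond web): 10.9 × 1.4, A = 15.26 cm², x = 5.45 cm, Ī = 151.087 cm⁴.
Centroid: x̄ = ΣA·x / ΣA = 11.2 cm.
Transfer each piece to the centroidal y-axis using Ī + A·d² with d = x − 11.2:
  web: d = 0 cm → contributes +0.378 cm⁴
  top flange (beyond web): d = 5.75 cm → contributes +655.62 cm⁴
  bottom flange (beyond web): d = -5.75 cm → contributes +655.62 cm⁴
Total I = 1311.62 cm⁴.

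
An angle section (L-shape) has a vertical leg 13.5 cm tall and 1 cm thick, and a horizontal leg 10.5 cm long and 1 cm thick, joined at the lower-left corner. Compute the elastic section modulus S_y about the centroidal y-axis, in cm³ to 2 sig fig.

S_y ≈ 29 cm³

Break the section into simple shapes (no overlaps), measuring from the bottom-left corner of the bounding box.
Vertical leg: 1 × 13.5, A = 13.5 cm², x = 0.5 cm, Ī = 1.125 cm⁴.
Horizontal leg (remainder): 9.5 × 1, A = 9.5 cm², x = 5.75 cm, Ī = 71.45 cm⁴.
Centroid: x̄ = ΣA·x / ΣA = 2.668 cm.
Transfer each piece to the centroidal y-axis using Ī + A·d² with d = x − 2.668:
  vertical leg: d = -2.168 cm → contributes +64.61 cm⁴
  horizontal leg (remainder): d = 3.082 cm → contributes +161.7 cm⁴
Total I = 226.3 cm⁴.
Extreme fibre distance c = 7.832 cm; S = I/c = 28.89 cm³.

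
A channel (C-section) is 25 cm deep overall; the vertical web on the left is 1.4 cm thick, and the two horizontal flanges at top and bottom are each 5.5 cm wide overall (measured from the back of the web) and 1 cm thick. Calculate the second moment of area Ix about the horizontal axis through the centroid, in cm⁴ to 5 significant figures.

Split into non-overlapping primitives; take the origin at the lower-left of the bounding box.
Web: 1.4 × 25, A = 35 cm², y = 12.5 cm, Ī = 1822.917 cm⁴.
Top flange (beyond web): 4.1 × 1, A = 4.1 cm², y = 24.5 cm, Ī = 0.3416667 cm⁴.
Bottom flange (beyond web): 4.1 × 1, A = 4.1 cm², y = 0.5 cm, Ī = 0.3416667 cm⁴.
By symmetry the centroid is at mid-height, ȳ = 12.5 cm.
Transfer each piece to the horizontal axis through the centroid using Ī + A·d² with d = y − 12.5:
  web: d = 0 cm → contributes +1822.917 cm⁴
  top flange (beyond web): d = 12 cm → contributes +590.7417 cm⁴
  bottom flange (beyond web): d = -12 cm → contributes +590.7417 cm⁴
Total I = 3004.4 cm⁴.

Ix ≈ 3004.4 cm⁴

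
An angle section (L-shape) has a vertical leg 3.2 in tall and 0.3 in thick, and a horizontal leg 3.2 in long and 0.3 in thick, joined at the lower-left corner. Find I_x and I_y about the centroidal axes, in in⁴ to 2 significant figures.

Decompose the section into non-overlapping parts with the origin at the bottom-left of its bounding rectangle.
Vertical leg: 0.3 × 3.2, A = 0.96 in², y = 1.6 in, Ī = 0.8192 in⁴.
Horizontal leg (remainder): 2.9 × 0.3, A = 0.87 in², y = 0.15 in, Ī = 0.006525 in⁴.
Centroid: ȳ = ΣA·y / ΣA = 0.9107 in.
Transfer each piece to the centroidal x-axis using Ī + A·d² with d = y − 0.9107:
  vertical leg: d = 0.6893 in → contributes +1.275 in⁴
  horizontal leg (remainder): d = -0.7607 in → contributes +0.5099 in⁴
Total I = 1.785 in⁴.
For the y-axis: x̄ = 0.9107 in.
Repeating about the centroidal y-axis gives I_y = 1.785 in⁴.

I_x ≈ 1.8 in⁴, I_y ≈ 1.8 in⁴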